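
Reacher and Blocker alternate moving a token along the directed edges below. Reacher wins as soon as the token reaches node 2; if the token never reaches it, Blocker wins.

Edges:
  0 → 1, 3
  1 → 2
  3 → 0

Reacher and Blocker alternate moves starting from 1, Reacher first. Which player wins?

Track states (vertex, player-to-move).
A0 = {(2,Reacher), (2,Blocker)}
A1: add {(1,Reacher), (1,Blocker)}.
(1,Reacher) ∈ A1 ⇒ Reacher forces the target.

Reacher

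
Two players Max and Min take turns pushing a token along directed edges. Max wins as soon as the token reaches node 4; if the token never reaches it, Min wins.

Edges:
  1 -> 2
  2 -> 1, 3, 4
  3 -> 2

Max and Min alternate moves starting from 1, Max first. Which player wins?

Min

Track states (vertex, player-to-move).
A0 = {(4,Max), (4,Min)}
A1: add {(2,Max)}.
A2: add {(1,Min), (3,Min)}.
A3 = A2; e.g. (1,Max) stays out. (1,Max) never enters ⇒ Min avoids the target.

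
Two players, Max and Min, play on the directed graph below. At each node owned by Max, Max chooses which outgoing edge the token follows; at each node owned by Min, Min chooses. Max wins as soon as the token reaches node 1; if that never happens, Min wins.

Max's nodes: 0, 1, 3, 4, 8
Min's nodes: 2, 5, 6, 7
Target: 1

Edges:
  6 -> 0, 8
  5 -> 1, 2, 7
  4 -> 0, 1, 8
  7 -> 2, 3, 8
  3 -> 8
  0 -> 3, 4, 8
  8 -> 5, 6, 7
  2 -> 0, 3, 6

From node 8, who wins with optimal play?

Min

A0 = {1}
A1: add {4} — 4 (Max) has 4→1.
A2: add {0} — 0 (Max) has 0→4.
A3 = A2; e.g. 2 (Min) can still go to 3. Fixed point.
8 never enters the attractor, so Min can avoid the target forever.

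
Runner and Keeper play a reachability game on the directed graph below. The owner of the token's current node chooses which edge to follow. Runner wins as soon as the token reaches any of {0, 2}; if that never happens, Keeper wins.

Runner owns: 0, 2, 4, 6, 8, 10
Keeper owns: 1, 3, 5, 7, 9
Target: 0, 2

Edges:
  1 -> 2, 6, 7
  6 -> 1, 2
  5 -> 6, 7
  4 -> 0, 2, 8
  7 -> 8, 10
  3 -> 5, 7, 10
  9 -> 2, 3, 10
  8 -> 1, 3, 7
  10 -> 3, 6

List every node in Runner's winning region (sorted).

A0 = {0, 2}
A1: add {4, 6} — 4 (Runner) has 4→0; 6 (Runner) has 6→2.
A2: add {10} — 10 (Runner) has 10→6.
A3 = A2; e.g. 1 (Keeper) can still go to 7. Fixed point.
Runner's winning region = {0, 2, 4, 6, 10}.

0, 2, 4, 6, 10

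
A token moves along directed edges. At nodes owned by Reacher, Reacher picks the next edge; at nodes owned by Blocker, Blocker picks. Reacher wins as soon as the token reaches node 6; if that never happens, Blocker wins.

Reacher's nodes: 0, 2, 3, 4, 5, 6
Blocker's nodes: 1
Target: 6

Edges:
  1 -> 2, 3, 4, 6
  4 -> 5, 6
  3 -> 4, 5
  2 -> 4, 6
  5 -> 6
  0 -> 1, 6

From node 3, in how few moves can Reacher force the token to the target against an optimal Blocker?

2

A0 = {6}
A1: add {0, 2, 4, 5} — 0 (Reacher) has 0→6; 2 (Reacher) has 2→6; 4 (Reacher) has 4→6; 5 (Reacher) has 5→6.
A2: add {3} — 3 (Reacher) has 3→4.
3 enters the attractor at level 2, so Reacher can force the target in 2 moves from there.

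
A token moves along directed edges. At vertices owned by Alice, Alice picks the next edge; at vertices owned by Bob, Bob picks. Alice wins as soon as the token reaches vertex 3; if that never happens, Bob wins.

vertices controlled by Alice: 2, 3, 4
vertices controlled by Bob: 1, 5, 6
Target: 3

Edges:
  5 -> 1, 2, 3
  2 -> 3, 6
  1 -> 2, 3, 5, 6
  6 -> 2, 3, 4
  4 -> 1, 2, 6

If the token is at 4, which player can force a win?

Alice

A0 = {3}
A1: add {2} — 2 (Alice) has 2→3.
A2: add {4} — 4 (Alice) has 4→2.
4 ∈ A2, so Alice can force the target.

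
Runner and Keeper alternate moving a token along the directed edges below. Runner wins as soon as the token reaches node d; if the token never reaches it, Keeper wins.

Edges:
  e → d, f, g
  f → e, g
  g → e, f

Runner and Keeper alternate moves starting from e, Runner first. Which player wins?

Runner

Track states (vertex, player-to-move).
A0 = {(d,Runner), (d,Keeper)}
A1: add {(e,Runner)}.
(e,Runner) ∈ A1 ⇒ Runner forces the target.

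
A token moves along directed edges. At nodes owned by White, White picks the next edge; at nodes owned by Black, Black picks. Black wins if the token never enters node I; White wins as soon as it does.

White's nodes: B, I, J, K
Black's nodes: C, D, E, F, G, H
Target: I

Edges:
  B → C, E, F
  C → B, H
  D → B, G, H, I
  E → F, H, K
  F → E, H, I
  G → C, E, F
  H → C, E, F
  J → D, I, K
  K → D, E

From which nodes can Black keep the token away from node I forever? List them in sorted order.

B, C, D, E, F, G, H, K

A0 = {I}
A1: add {J} — J (White) has J→I.
A2 = A1; e.g. B (White) has no edge into A1. Fixed point.
White's attractor = {I, J}; Black avoids the target exactly from the complement.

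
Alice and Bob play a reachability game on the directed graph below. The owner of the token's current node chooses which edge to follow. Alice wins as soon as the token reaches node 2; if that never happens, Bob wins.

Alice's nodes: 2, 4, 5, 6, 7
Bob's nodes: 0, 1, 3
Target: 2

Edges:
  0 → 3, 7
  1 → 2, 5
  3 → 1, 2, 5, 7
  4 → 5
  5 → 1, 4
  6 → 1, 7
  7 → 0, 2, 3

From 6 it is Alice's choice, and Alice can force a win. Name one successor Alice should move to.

A0 = {2}
A1: add {7} — 7 (Alice) has 7→2.
A2: add {6} — 6 (Alice) has 6→7.
A3 = A2; e.g. 0 (Bob) can still go to 3. Fixed point.
From 6, successor 7 is in the attractor (rank 1); the other successor 1 is not.

7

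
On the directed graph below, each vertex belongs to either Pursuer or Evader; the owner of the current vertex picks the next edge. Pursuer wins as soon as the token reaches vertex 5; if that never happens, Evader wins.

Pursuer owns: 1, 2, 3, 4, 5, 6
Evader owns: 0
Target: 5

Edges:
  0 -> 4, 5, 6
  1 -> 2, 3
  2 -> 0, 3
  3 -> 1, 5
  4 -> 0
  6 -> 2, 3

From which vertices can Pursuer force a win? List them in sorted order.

1, 2, 3, 5, 6

A0 = {5}
A1: add {3} — 3 (Pursuer) has 3→5.
A2: add {1, 2, 6} — 1 (Pursuer) has 1→3; 2 (Pursuer) has 2→3; 6 (Pursuer) has 6→3.
A3 = A2; e.g. 0 (Evader) can still go to 4. Fixed point.
Pursuer's winning region = {1, 2, 3, 5, 6}.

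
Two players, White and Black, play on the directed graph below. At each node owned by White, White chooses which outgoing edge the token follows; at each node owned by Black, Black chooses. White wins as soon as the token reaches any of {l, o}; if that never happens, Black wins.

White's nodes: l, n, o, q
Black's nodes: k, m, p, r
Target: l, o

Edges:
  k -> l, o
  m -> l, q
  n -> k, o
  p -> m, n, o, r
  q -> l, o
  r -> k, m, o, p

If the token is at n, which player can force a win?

White

A0 = {l, o}
A1: add {k, n, q} — k (Black): all of {l, o} already in; n (White) has n→o; q (White) has q→l.
n ∈ A1, so White can force the target.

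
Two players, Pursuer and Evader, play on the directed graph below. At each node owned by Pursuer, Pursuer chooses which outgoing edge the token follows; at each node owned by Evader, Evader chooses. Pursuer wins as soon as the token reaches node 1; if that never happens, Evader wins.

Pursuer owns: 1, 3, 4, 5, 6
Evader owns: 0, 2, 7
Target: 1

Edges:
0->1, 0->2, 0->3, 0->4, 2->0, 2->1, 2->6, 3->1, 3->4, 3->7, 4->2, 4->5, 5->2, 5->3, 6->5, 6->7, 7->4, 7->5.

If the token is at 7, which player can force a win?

Pursuer

A0 = {1}
A1: add {3} — 3 (Pursuer) has 3→1.
A2: add {5} — 5 (Pursuer) has 5→3.
A3: add {4, 6} — 4 (Pursuer) has 4→5; 6 (Pursuer) has 6→5.
A4: add {7} — 7 (Evader): all of {4, 5} already in.
A5 = A4; e.g. 0 (Evader) can still go to 2. Fixed point.
7 ∈ A4, so Pursuer can force the target.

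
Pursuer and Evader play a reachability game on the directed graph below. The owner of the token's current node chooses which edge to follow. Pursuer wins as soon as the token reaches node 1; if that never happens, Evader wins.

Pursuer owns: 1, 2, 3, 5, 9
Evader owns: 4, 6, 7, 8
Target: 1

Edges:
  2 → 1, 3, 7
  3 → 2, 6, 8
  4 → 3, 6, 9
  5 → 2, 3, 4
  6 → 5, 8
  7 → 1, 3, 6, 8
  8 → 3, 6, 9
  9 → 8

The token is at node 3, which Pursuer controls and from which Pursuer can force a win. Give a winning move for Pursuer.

A0 = {1}
A1: add {2} — 2 (Pursuer) has 2→1.
A2: add {3, 5} — 3 (Pursuer) has 3→2; 5 (Pursuer) has 5→2.
A3 = A2; e.g. 4 (Evader) can still go to 6. Fixed point.
From 3, successor 2 is in the attractor (rank 1); the other successors 6, 8 are not.

2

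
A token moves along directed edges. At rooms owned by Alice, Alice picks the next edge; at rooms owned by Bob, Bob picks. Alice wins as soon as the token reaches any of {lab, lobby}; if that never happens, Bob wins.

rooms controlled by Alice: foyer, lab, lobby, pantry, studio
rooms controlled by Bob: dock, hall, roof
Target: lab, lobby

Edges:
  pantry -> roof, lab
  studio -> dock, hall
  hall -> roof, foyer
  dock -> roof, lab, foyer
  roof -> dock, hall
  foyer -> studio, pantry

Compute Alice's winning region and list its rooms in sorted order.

foyer, lab, lobby, pantry

A0 = {lab, lobby}
A1: add {pantry} — pantry (Alice) has pantry→lab.
A2: add {foyer} — foyer (Alice) has foyer→pantry.
A3 = A2; e.g. dock (Bob) can still go to roof. Fixed point.
Alice's winning region = {foyer, lab, lobby, pantry}.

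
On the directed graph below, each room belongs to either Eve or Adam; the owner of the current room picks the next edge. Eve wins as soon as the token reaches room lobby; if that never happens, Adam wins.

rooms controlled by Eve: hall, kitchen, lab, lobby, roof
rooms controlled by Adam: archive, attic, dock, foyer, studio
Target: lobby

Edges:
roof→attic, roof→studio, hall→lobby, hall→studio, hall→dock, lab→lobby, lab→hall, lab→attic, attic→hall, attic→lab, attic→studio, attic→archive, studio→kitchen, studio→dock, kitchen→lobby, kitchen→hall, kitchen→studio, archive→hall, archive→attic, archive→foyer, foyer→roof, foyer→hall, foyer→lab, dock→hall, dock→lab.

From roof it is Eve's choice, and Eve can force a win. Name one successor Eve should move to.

studio

A0 = {lobby}
A1: add {hall, kitchen, lab} — hall (Eve) has hall→lobby; lab (Eve) has lab→lobby; kitchen (Eve) has kitchen→lobby.
A2: add {dock} — dock (Adam): all of {hall, lab} already in.
A3: add {studio} — studio (Adam): all of {kitchen, dock} already in.
A4: add {roof} — roof (Eve) has roof→studio.
A5: add {foyer} — foyer (Adam): all of {roof, hall, lab} already in.
A6 = A5; e.g. attic (Adam) can still go to archive. Fixed point.
From roof, successor studio is in the attractor (rank 3); the other successor attic is not.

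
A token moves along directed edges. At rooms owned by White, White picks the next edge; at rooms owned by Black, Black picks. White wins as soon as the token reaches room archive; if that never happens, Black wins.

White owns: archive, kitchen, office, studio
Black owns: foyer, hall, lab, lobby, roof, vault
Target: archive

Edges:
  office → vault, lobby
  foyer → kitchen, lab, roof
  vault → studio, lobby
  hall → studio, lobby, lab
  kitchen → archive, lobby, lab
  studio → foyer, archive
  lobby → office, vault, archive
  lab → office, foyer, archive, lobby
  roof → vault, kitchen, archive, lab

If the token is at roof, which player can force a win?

A0 = {archive}
A1: add {kitchen, studio} — kitchen (White) has kitchen→archive; studio (White) has studio→archive.
A2 = A1; e.g. office (White) has no edge into A1. Fixed point.
roof never enters the attractor, so Black can avoid the target forever.

Black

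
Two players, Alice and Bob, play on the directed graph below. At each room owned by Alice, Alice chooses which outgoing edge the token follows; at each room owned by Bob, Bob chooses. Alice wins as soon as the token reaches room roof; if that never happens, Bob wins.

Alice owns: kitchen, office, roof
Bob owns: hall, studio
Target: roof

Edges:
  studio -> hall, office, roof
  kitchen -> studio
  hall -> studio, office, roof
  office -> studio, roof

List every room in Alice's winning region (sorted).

office, roof

A0 = {roof}
A1: add {office} — office (Alice) has office→roof.
A2 = A1; e.g. studio (Bob) can still go to hall. Fixed point.
Alice's winning region = {office, roof}.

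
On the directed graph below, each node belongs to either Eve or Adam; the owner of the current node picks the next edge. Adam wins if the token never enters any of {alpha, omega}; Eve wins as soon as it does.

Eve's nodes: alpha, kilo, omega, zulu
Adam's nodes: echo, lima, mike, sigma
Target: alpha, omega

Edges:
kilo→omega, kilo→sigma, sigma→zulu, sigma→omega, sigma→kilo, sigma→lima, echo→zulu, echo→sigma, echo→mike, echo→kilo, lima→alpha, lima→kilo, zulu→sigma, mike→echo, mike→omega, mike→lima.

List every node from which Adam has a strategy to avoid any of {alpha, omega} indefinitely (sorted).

A0 = {alpha, omega}
A1: add {kilo} — kilo (Eve) has kilo→omega.
A2: add {lima} — lima (Adam): all of {alpha, kilo} already in.
A3 = A2; e.g. echo (Adam) can still go to zulu. Fixed point.
Eve's attractor = {alpha, kilo, lima, omega}; Adam avoids the target exactly from the complement.

echo, mike, sigma, zulu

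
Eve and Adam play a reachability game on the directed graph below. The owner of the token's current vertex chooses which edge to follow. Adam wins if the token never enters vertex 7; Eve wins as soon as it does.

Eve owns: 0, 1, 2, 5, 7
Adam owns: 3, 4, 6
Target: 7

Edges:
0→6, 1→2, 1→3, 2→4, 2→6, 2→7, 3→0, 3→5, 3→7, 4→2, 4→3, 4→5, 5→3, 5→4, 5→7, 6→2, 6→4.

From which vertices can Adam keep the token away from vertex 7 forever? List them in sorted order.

0, 3, 4, 6

A0 = {7}
A1: add {2, 5} — 2 (Eve) has 2→7; 5 (Eve) has 5→7.
A2: add {1} — 1 (Eve) has 1→2.
A3 = A2; e.g. 0 (Eve) has no edge into A2. Fixed point.
Eve's attractor = {1, 2, 5, 7}; Adam avoids the target exactly from the complement.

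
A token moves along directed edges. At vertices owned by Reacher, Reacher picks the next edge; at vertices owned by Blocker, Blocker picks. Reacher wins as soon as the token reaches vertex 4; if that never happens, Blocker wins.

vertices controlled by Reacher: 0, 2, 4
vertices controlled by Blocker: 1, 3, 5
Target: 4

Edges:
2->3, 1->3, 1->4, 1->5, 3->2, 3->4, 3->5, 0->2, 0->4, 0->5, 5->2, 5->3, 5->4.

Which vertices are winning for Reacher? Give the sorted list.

A0 = {4}
A1: add {0} — 0 (Reacher) has 0→4.
A2 = A1; e.g. 1 (Blocker) can still go to 3. Fixed point.
Reacher's winning region = {0, 4}.

0, 4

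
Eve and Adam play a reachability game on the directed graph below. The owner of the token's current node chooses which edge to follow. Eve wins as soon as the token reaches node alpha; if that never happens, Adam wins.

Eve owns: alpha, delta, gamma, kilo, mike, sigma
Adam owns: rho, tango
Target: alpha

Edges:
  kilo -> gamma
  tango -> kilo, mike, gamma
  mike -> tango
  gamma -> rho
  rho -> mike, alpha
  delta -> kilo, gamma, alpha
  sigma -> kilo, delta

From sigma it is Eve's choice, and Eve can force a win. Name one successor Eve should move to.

A0 = {alpha}
A1: add {delta} — delta (Eve) has delta→alpha.
A2: add {sigma} — sigma (Eve) has sigma→delta.
A3 = A2; e.g. kilo (Eve) has no edge into A2. Fixed point.
From sigma, successor delta is in the attractor (rank 1); the other successor kilo is not.

delta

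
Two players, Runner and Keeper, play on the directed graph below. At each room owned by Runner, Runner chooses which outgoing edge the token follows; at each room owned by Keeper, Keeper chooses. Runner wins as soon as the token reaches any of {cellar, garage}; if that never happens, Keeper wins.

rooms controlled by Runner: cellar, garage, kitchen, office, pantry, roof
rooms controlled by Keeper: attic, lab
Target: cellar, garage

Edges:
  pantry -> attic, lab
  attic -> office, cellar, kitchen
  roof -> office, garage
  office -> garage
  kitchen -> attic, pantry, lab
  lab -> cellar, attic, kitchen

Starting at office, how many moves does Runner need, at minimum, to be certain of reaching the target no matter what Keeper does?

1

A0 = {cellar, garage}
A1: add {office, roof} — office (Runner) has office→garage; roof (Runner) has roof→garage.
A2 = A1; e.g. attic (Keeper) can still go to kitchen. Fixed point.
office enters the attractor at level 1, so Runner can force the target in 1 move from there.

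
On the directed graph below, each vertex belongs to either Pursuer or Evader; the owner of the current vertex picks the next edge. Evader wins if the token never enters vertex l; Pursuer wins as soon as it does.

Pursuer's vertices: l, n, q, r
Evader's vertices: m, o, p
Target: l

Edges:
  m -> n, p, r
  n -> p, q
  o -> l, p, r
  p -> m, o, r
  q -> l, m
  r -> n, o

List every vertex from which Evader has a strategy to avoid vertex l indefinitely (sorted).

m, o, p

A0 = {l}
A1: add {q} — q (Pursuer) has q→l.
A2: add {n} — n (Pursuer) has n→q.
A3: add {r} — r (Pursuer) has r→n.
A4 = A3; e.g. m (Evader) can still go to p. Fixed point.
Pursuer's attractor = {l, n, q, r}; Evader avoids the target exactly from the complement.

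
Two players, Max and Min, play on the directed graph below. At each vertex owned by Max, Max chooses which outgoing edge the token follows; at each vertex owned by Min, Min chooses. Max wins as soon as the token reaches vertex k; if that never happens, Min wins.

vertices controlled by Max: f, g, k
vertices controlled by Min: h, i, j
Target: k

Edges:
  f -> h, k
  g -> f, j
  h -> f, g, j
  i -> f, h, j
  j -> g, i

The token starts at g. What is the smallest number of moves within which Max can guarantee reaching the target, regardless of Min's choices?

2

A0 = {k}
A1: add {f} — f (Max) has f→k.
A2: add {g} — g (Max) has g→f.
A3 = A2; e.g. h (Min) can still go to j. Fixed point.
g enters the attractor at level 2, so Max can force the target in 2 moves from there.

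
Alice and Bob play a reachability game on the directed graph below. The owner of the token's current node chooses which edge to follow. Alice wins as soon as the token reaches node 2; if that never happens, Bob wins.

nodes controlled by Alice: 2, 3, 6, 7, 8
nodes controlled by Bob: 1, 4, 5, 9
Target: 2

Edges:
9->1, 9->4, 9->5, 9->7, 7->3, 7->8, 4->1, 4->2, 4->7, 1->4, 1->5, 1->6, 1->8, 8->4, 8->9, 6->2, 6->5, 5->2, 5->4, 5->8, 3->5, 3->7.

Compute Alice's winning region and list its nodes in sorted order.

A0 = {2}
A1: add {6} — 6 (Alice) has 6→2.
A2 = A1; e.g. 1 (Bob) can still go to 4. Fixed point.
Alice's winning region = {2, 6}.

2, 6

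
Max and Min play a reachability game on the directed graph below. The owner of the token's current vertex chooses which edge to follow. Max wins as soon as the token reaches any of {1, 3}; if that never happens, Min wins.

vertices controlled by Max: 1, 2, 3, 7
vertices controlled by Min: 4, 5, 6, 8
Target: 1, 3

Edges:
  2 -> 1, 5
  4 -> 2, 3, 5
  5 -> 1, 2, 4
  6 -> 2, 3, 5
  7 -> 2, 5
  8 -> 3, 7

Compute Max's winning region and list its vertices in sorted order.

A0 = {1, 3}
A1: add {2} — 2 (Max) has 2→1.
A2: add {7} — 7 (Max) has 7→2.
A3: add {8} — 8 (Min): all of {3, 7} already in.
A4 = A3; e.g. 4 (Min) can still go to 5. Fixed point.
Max's winning region = {1, 2, 3, 7, 8}.

1, 2, 3, 7, 8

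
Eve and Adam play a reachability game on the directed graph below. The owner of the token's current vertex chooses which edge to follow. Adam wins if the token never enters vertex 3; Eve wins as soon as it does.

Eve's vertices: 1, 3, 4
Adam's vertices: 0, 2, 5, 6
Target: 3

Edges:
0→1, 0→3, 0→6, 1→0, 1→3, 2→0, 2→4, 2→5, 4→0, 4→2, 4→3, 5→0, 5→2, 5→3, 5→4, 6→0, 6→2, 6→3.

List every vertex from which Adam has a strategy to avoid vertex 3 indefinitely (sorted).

A0 = {3}
A1: add {1, 4} — 1 (Eve) has 1→3; 4 (Eve) has 4→3.
A2 = A1; e.g. 0 (Adam) can still go to 6. Fixed point.
Eve's attractor = {1, 3, 4}; Adam avoids the target exactly from the complement.

0, 2, 5, 6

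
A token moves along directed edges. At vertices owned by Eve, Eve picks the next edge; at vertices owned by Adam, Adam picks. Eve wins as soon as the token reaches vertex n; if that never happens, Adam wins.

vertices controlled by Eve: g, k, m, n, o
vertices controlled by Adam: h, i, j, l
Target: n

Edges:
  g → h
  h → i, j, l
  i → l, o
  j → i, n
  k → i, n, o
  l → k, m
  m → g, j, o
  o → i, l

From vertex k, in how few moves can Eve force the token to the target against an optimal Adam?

A0 = {n}
A1: add {k} — k (Eve) has k→n.
A2 = A1; e.g. g (Eve) has no edge into A1. Fixed point.
k enters the attractor at level 1, so Eve can force the target in 1 move from there.

1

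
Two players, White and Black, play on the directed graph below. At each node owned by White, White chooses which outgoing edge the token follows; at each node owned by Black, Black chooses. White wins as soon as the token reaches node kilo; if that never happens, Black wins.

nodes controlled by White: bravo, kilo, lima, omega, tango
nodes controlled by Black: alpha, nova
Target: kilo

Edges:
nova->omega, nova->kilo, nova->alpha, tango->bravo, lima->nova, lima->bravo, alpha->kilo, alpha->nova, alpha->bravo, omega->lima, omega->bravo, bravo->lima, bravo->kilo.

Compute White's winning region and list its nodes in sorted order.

A0 = {kilo}
A1: add {bravo} — bravo (White) has bravo→kilo.
A2: add {lima, omega, tango} — lima (White) has lima→bravo; omega (White) has omega→bravo; tango (White) has tango→bravo.
A3 = A2; e.g. nova (Black) can still go to alpha. Fixed point.
White's winning region = {bravo, kilo, lima, omega, tango}.

bravo, kilo, lima, omega, tango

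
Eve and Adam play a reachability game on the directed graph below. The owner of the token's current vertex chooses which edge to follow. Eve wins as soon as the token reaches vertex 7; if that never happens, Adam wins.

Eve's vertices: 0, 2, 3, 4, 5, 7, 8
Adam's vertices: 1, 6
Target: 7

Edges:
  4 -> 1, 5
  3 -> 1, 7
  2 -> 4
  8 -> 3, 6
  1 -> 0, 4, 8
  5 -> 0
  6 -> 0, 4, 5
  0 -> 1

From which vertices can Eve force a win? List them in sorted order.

3, 7, 8

A0 = {7}
A1: add {3} — 3 (Eve) has 3→7.
A2: add {8} — 8 (Eve) has 8→3.
A3 = A2; e.g. 0 (Eve) has no edge into A2. Fixed point.
Eve's winning region = {3, 7, 8}.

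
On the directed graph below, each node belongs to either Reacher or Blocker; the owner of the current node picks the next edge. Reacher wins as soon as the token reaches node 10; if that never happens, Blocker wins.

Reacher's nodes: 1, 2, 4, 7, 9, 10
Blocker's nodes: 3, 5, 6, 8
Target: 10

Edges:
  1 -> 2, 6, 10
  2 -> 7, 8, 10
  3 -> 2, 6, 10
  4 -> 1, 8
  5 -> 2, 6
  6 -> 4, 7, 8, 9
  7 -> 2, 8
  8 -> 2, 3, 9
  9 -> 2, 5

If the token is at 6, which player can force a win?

A0 = {10}
A1: add {1, 2} — 1 (Reacher) has 1→10; 2 (Reacher) has 2→10.
A2: add {4, 7, 9} — 4 (Reacher) has 4→1; 7 (Reacher) has 7→2; 9 (Reacher) has 9→2.
A3 = A2; e.g. 3 (Blocker) can still go to 6. Fixed point.
6 never enters the attractor, so Blocker can avoid the target forever.

Blocker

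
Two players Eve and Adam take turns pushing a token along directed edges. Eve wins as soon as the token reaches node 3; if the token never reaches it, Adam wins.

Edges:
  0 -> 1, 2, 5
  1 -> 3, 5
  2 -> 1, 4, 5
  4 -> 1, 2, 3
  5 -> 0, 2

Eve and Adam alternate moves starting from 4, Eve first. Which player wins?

Track states (vertex, player-to-move).
A0 = {(3,Eve), (3,Adam)}
A1: add {(1,Eve), (4,Eve)}.
(4,Eve) ∈ A1 ⇒ Eve forces the target.

Eve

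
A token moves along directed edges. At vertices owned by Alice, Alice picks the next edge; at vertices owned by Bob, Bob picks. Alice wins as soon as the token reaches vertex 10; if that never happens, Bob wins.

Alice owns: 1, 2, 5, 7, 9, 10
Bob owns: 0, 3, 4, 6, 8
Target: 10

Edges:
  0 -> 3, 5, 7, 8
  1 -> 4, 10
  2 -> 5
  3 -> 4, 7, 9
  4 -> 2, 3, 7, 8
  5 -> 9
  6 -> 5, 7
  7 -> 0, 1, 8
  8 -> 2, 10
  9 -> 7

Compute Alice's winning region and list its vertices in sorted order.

1, 2, 5, 6, 7, 8, 9, 10

A0 = {10}
A1: add {1} — 1 (Alice) has 1→10.
A2: add {7} — 7 (Alice) has 7→1.
A3: add {9} — 9 (Alice) has 9→7.
A4: add {5} — 5 (Alice) has 5→9.
A5: add {2, 6} — 2 (Alice) has 2→5; 6 (Bob): all of {5, 7} already in.
A6: add {8} — 8 (Bob): all of {2, 10} already in.
A7 = A6; e.g. 0 (Bob) can still go to 3. Fixed point.
Alice's winning region = {1, 2, 5, 6, 7, 8, 9, 10}.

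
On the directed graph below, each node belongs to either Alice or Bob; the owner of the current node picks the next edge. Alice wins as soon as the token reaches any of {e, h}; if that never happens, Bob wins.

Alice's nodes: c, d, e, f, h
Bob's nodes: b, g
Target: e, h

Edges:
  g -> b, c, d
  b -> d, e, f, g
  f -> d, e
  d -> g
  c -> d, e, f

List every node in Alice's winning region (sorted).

c, e, f, h

A0 = {e, h}
A1: add {c, f} — c (Alice) has c→e; f (Alice) has f→e.
A2 = A1; e.g. b (Bob) can still go to d. Fixed point.
Alice's winning region = {c, e, f, h}.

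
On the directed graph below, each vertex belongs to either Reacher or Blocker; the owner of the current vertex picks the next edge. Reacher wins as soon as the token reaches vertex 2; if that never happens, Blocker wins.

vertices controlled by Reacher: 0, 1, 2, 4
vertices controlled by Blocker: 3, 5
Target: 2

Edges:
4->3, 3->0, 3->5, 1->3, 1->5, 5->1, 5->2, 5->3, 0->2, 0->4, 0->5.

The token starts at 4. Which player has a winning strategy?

Blocker

A0 = {2}
A1: add {0} — 0 (Reacher) has 0→2.
A2 = A1; e.g. 1 (Reacher) has no edge into A1. Fixed point.
4 never enters the attractor, so Blocker can avoid the target forever.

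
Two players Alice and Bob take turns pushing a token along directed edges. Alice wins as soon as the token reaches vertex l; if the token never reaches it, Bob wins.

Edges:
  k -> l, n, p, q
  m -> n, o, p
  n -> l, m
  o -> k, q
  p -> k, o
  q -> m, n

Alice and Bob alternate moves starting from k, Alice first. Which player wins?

Track states (vertex, player-to-move).
A0 = {(l,Alice), (l,Bob)}
A1: add {(k,Alice), (n,Alice)}.
(k,Alice) ∈ A1 ⇒ Alice forces the target.

Alice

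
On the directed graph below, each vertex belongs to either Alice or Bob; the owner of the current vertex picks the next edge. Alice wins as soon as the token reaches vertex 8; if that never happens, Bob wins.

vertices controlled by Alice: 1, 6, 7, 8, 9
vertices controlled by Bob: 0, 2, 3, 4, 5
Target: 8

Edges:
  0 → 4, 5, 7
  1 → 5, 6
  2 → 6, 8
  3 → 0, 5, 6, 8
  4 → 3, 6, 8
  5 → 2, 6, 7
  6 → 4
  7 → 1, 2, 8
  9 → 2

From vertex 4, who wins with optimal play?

Bob

A0 = {8}
A1: add {7} — 7 (Alice) has 7→8.
A2 = A1; e.g. 0 (Bob) can still go to 4. Fixed point.
4 never enters the attractor, so Bob can avoid the target forever.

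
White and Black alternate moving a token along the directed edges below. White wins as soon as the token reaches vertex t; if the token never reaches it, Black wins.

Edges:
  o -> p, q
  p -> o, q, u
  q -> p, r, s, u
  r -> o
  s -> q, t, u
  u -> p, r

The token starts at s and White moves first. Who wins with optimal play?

Track states (vertex, player-to-move).
A0 = {(t,White), (t,Black)}
A1: add {(s,White)}.
(s,White) ∈ A1 ⇒ White forces the target.

White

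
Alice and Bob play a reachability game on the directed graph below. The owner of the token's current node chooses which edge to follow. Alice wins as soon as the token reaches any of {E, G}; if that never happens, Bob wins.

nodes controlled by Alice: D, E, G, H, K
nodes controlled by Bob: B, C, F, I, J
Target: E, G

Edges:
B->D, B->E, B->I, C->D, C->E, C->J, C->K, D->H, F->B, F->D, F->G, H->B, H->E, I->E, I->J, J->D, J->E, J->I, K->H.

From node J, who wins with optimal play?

A0 = {E, G}
A1: add {H} — H (Alice) has H→E.
A2: add {D, K} — D (Alice) has D→H; K (Alice) has K→H.
A3 = A2; e.g. B (Bob) can still go to I. Fixed point.
J never enters the attractor, so Bob can avoid the target forever.

Bob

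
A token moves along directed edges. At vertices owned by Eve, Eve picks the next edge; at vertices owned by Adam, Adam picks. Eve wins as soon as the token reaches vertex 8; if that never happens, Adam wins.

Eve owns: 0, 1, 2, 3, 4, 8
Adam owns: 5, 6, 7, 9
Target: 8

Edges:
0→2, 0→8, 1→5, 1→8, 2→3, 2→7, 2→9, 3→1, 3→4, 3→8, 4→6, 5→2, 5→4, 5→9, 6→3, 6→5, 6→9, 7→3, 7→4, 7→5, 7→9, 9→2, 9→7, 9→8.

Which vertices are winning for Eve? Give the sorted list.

A0 = {8}
A1: add {0, 1, 3} — 0 (Eve) has 0→8; 1 (Eve) has 1→8; 3 (Eve) has 3→8.
A2: add {2} — 2 (Eve) has 2→3.
A3 = A2; e.g. 4 (Eve) has no edge into A2. Fixed point.
Eve's winning region = {0, 1, 2, 3, 8}.

0, 1, 2, 3, 8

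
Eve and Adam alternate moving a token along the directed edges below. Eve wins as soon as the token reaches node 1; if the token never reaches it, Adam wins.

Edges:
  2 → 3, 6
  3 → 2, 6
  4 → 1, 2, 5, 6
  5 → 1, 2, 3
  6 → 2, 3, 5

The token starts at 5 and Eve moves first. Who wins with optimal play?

Eve

Track states (vertex, player-to-move).
A0 = {(1,Eve), (1,Adam)}
A1: add {(4,Eve), (5,Eve)}.
(5,Eve) ∈ A1 ⇒ Eve forces the target.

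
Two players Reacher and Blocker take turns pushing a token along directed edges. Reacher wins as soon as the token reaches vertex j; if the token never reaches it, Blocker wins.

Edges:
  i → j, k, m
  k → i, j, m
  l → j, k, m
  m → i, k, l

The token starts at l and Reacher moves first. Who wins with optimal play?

Reacher

Track states (vertex, player-to-move).
A0 = {(j,Reacher), (j,Blocker)}
A1: add {(i,Reacher), (k,Reacher), (l,Reacher)}.
(l,Reacher) ∈ A1 ⇒ Reacher forces the target.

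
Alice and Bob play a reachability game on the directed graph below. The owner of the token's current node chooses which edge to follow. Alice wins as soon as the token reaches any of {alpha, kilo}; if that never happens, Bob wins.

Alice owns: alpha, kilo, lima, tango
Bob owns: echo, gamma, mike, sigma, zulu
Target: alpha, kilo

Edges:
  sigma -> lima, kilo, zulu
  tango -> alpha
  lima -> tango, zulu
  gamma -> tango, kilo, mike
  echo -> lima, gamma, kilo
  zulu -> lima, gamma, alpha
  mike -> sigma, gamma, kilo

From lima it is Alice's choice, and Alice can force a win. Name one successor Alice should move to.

A0 = {alpha, kilo}
A1: add {tango} — tango (Alice) has tango→alpha.
A2: add {lima} — lima (Alice) has lima→tango.
A3 = A2; e.g. sigma (Bob) can still go to zulu. Fixed point.
From lima, successor tango is in the attractor (rank 1); the other successor zulu is not.

tango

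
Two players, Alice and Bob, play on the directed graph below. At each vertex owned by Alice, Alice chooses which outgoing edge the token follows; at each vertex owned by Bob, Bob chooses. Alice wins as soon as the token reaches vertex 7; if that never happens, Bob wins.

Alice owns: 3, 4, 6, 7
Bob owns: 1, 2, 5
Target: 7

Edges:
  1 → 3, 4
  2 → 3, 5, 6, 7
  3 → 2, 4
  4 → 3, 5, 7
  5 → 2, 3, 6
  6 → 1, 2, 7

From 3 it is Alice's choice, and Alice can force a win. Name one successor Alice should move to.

4

A0 = {7}
A1: add {4, 6} — 4 (Alice) has 4→7; 6 (Alice) has 6→7.
A2: add {3} — 3 (Alice) has 3→4.
A3: add {1} — 1 (Bob): all of {3, 4} already in.
A4 = A3; e.g. 2 (Bob) can still go to 5. Fixed point.
From 3, successor 4 is in the attractor (rank 1); the other successor 2 is not.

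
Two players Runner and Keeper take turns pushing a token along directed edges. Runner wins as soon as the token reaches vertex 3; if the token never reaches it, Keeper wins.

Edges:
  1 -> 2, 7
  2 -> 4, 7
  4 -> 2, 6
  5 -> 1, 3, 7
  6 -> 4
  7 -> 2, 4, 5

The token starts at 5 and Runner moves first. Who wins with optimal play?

Runner

Track states (vertex, player-to-move).
A0 = {(3,Runner), (3,Keeper)}
A1: add {(5,Runner)}.
(5,Runner) ∈ A1 ⇒ Runner forces the target.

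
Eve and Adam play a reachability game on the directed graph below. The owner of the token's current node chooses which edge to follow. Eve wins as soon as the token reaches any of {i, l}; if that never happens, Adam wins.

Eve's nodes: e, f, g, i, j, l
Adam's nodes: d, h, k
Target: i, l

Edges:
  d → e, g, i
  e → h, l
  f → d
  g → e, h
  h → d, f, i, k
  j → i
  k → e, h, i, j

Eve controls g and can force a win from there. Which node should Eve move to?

A0 = {i, l}
A1: add {e, j} — e (Eve) has e→l; j (Eve) has j→i.
A2: add {g} — g (Eve) has g→e.
A3: add {d} — d (Adam): all of {e, g, i} already in.
A4: add {f} — f (Eve) has f→d.
A5 = A4; e.g. h (Adam) can still go to k. Fixed point.
From g, successor e is in the attractor (rank 1); the other successor h is not.

e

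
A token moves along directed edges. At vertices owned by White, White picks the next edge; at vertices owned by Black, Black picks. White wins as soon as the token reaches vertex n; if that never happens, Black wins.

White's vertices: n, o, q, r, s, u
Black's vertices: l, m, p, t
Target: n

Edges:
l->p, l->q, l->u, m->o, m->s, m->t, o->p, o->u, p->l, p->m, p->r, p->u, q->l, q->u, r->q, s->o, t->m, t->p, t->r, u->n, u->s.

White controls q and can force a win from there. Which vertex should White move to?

A0 = {n}
A1: add {u} — u (White) has u→n.
A2: add {o, q} — o (White) has o→u; q (White) has q→u.
A3: add {r, s} — r (White) has r→q; s (White) has s→o.
A4 = A3; e.g. l (Black) can still go to p. Fixed point.
From q, successor u is in the attractor (rank 1); the other successor l is not.

u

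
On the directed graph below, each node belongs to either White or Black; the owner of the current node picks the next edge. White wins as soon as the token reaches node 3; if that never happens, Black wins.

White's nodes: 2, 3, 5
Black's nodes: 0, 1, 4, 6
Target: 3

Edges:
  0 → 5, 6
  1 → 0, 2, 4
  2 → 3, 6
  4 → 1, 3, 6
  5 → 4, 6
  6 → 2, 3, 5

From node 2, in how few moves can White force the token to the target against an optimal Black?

A0 = {3}
A1: add {2} — 2 (White) has 2→3.
A2 = A1; e.g. 0 (Black) can still go to 5. Fixed point.
2 enters the attractor at level 1, so White can force the target in 1 move from there.

1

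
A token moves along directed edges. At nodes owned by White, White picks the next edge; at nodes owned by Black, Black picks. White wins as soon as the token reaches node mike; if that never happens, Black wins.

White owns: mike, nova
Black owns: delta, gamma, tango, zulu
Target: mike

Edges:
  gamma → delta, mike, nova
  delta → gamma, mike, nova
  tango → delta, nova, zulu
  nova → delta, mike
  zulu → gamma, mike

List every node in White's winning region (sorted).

mike, nova

A0 = {mike}
A1: add {nova} — nova (White) has nova→mike.
A2 = A1; e.g. gamma (Black) can still go to delta. Fixed point.
White's winning region = {mike, nova}.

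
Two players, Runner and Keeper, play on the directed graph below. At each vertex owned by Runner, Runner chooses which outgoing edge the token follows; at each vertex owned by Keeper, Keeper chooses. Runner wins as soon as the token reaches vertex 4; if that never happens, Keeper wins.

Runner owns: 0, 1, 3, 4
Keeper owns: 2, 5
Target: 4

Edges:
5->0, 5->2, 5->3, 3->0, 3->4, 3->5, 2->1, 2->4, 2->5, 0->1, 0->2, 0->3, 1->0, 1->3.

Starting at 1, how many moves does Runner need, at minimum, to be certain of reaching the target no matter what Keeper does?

2

A0 = {4}
A1: add {3} — 3 (Runner) has 3→4.
A2: add {0, 1} — 0 (Runner) has 0→3; 1 (Runner) has 1→3.
A3 = A2; e.g. 2 (Keeper) can still go to 5. Fixed point.
1 enters the attractor at level 2, so Runner can force the target in 2 moves from there.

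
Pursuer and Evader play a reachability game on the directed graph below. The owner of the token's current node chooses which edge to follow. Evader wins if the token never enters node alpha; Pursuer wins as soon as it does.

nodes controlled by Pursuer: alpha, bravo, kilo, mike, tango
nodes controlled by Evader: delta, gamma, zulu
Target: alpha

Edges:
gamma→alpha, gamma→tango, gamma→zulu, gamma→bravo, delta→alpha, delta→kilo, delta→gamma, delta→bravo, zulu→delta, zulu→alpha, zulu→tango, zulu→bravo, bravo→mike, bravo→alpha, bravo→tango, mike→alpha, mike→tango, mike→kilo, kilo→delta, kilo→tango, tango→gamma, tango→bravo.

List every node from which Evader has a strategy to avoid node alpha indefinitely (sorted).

A0 = {alpha}
A1: add {bravo, mike} — mike (Pursuer) has mike→alpha; bravo (Pursuer) has bravo→alpha.
A2: add {tango} — tango (Pursuer) has tango→bravo.
A3: add {kilo} — kilo (Pursuer) has kilo→tango.
A4 = A3; e.g. delta (Evader) can still go to gamma. Fixed point.
Pursuer's attractor = {alpha, bravo, kilo, mike, tango}; Evader avoids the target exactly from the complement.

delta, gamma, zulu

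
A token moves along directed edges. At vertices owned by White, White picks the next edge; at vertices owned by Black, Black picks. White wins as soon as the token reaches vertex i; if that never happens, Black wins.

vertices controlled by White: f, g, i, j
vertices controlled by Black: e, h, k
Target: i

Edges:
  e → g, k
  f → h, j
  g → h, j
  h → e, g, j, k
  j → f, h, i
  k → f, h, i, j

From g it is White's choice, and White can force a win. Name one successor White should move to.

A0 = {i}
A1: add {j} — j (White) has j→i.
A2: add {f, g} — f (White) has f→j; g (White) has g→j.
A3 = A2; e.g. e (Black) can still go to k. Fixed point.
From g, successor j is in the attractor (rank 1); the other successor h is not.

j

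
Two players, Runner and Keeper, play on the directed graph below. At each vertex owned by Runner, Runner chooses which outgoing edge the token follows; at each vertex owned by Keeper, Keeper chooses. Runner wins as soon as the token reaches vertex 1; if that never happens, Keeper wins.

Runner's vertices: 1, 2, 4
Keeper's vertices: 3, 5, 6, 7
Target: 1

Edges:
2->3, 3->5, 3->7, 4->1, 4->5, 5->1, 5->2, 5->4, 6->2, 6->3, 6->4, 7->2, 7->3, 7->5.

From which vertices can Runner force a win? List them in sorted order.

1, 4

A0 = {1}
A1: add {4} — 4 (Runner) has 4→1.
A2 = A1; e.g. 2 (Runner) has no edge into A1. Fixed point.
Runner's winning region = {1, 4}.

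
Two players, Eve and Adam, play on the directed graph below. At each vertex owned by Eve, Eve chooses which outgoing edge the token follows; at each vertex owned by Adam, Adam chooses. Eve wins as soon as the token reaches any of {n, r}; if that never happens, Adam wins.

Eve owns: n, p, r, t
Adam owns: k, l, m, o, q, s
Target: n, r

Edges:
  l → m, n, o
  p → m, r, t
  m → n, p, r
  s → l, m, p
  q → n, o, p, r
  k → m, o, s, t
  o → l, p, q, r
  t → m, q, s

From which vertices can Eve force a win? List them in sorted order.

m, n, p, r, t

A0 = {n, r}
A1: add {p} — p (Eve) has p→r.
A2: add {m} — m (Adam): all of {n, p, r} already in.
A3: add {t} — t (Eve) has t→m.
A4 = A3; e.g. k (Adam) can still go to o. Fixed point.
Eve's winning region = {m, n, p, r, t}.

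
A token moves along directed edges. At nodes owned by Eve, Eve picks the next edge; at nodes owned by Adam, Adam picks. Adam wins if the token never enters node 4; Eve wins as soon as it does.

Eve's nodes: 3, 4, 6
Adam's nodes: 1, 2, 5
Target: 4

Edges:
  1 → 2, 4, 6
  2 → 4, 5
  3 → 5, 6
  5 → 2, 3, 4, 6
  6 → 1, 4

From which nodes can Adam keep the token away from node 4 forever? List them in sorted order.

1, 2, 5

A0 = {4}
A1: add {6} — 6 (Eve) has 6→4.
A2: add {3} — 3 (Eve) has 3→6.
A3 = A2; e.g. 1 (Adam) can still go to 2. Fixed point.
Eve's attractor = {3, 4, 6}; Adam avoids the target exactly from the complement.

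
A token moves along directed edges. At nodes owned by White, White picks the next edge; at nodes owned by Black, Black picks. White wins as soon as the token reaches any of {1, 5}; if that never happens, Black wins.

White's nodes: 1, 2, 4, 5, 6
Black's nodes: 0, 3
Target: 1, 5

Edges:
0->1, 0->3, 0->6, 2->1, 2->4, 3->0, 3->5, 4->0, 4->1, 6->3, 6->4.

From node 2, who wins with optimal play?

A0 = {1, 5}
A1: add {2, 4} — 2 (White) has 2→1; 4 (White) has 4→1.
2 ∈ A1, so White can force the target.

White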